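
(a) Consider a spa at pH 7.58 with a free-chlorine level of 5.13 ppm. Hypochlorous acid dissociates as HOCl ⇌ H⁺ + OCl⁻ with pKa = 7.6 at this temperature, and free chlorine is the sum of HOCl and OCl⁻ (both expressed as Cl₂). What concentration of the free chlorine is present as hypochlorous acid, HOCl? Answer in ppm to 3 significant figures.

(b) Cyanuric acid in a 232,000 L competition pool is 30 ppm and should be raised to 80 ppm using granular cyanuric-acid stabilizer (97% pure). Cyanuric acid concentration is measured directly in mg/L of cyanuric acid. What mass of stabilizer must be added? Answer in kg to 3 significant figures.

(a) 2.62 ppm; (b) 12.0 kg

(a) [OCl⁻]/[HOCl] = 10^(pH − pKa) = 10^(7.58 − 7.6) = 10^-0.02 = 0.955.
(a) Fraction as HOCl = 1 / (1 + 0.955) = 0.5115.
(a) HOCl = 0.5115 × 5.13 ppm = 2.624 ppm.

(b) CYA to add: (80 − 30) = 50 mg/L × 232,000 L = 11,600 g cyanuric acid.
(b) At 97% purity: 11,600 / 0.97 = 11,960 g product.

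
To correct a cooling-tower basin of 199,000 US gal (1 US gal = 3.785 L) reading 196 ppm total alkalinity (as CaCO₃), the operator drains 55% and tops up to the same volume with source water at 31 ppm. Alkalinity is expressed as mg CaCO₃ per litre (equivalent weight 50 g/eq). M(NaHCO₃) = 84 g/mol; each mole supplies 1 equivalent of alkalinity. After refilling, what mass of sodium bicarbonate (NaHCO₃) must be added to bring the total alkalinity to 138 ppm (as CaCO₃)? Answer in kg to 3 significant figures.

41.4 kg

Volume: 199,000 US gal × 3.785 L/gal = 753,215 L.
After draining 55% and refilling: 196 × 0.45 + 31 × 0.55 = 105.25 ppm.
Deficit to target: 138 − 105.25 = 32.75 mg/L.
As CaCO₃: 32.75 mg/L × 753,215 L = 24,670 g; ÷ 50 g/eq ÷ 1 = 493.4 mol NaHCO₃.
Mass: 493.4 × 84 = 41,440 g.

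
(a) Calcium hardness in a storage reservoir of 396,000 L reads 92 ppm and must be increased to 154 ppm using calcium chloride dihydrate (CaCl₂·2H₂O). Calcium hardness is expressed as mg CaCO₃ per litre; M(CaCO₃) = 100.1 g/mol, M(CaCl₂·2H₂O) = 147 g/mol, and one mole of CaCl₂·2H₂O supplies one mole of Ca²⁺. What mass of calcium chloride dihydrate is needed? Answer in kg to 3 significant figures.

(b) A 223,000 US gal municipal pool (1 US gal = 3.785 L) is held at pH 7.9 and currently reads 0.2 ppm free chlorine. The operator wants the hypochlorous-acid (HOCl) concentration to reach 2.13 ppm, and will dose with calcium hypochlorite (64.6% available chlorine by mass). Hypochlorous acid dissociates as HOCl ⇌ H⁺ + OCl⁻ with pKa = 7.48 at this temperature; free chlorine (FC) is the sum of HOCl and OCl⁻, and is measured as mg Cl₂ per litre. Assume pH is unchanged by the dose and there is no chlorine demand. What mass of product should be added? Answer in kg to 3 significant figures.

(a) Hardness to add: (154 − 92) = 62 mg/L as CaCO₃ × 396,000 L = 24,550 g as CaCO₃.
(a) Moles of Ca²⁺ (1 mol Ca²⁺ ≡ 1 mol CaCO₃): 24,550 / 100.1 g/mol = 245.3 mol.
(a) Mass of CaCl₂·2H₂O: 245.3 × 147 = 36,060 g.

(b) Volume: 223,000 US gal × 3.785 L/gal = 844,055 L.
(b) [OCl⁻]/[HOCl] = 10^(pH − pKa) = 10^(7.9 − 7.48) = 2.63; fraction as HOCl = 1/(1 + 2.63) = 0.2755.
(b) Free chlorine required for 2.13 ppm HOCl: 2.13 / 0.2755 = 7.732 ppm.
(b) FC to add: 7.732 − 0.2 = 7.532 mg/L as Cl₂.
(b) Cl₂ equivalent: 7.532 mg/L × 844,055 L = 6358 g.
(b) Product at 64.6% available Cl: 6358 / 0.646 = 9842 g.

(a) 36.1 kg; (b) 9.84 kg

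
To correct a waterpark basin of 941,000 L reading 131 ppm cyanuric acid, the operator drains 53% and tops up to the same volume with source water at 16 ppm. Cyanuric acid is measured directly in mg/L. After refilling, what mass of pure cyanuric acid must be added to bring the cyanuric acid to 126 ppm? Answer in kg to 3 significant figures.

52.6 kg

After draining 53% and refilling: 131 × 0.47 + 16 × 0.53 = 70.05 ppm.
Deficit to target: 126 − 70.05 = 55.95 mg/L.
Mass: 55.95 mg/L × 941,000 L = 52,650 g cyanuric acid.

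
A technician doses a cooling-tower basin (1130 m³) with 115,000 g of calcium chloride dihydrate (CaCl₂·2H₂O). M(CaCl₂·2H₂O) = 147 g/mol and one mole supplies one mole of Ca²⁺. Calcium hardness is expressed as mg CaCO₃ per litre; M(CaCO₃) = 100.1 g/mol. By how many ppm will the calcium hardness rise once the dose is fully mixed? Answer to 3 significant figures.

69.3 ppm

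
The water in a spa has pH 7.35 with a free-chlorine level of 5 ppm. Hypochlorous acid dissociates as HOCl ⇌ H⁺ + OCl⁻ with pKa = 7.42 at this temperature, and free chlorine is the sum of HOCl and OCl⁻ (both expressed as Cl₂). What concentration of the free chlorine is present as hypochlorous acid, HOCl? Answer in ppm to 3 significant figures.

[OCl⁻]/[HOCl] = 10^(pH − pKa) = 10^(7.35 − 7.42) = 10^-0.07 = 0.8511.
Fraction as HOCl = 1 / (1 + 0.8511) = 0.5402.
HOCl = 0.5402 × 5 ppm = 2.701 ppm.

2.70 ppm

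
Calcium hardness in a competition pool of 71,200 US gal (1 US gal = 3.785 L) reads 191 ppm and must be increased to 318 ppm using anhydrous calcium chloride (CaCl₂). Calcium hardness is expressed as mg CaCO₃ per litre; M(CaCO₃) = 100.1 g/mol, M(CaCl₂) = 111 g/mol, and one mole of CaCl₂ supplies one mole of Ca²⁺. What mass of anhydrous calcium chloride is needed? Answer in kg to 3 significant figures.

Volume: 71,200 US gal × 3.785 L/gal = 269,492 L.
Hardness to add: (318 − 191) = 127 mg/L as CaCO₃ × 269,492 L = 34,230 g as CaCO₃.
Moles of Ca²⁺ (1 mol Ca²⁺ ≡ 1 mol CaCO₃): 34,230 / 100.1 g/mol = 341.9 mol.
Mass of CaCl₂: 341.9 × 111 = 37,950 g.

38.0 kg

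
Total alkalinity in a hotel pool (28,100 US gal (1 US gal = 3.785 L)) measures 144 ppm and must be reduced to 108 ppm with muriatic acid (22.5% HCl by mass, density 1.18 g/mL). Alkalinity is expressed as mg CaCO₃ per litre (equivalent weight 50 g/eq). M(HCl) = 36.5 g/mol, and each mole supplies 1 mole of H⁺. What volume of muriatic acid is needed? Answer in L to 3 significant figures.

Volume: 28,100 US gal × 3.785 L/gal = 106,358 L.
Alkalinity to neutralize: (144 − 108) = 36 mg/L as CaCO₃ × 106,358 L = 3829 g as CaCO₃.
Equivalents of H⁺ required: 3829 ÷ 50 g/eq = 76.58 eq = 76.58 mol HCl.
Mass of HCl: 76.58 × 36.5 = 2795 g.
Mass of 22.5% solution: 2795 / 0.225 = 12,420 g.
Volume: 12,420 g ÷ 1.18 g/mL = 10,530 mL.

10.5 L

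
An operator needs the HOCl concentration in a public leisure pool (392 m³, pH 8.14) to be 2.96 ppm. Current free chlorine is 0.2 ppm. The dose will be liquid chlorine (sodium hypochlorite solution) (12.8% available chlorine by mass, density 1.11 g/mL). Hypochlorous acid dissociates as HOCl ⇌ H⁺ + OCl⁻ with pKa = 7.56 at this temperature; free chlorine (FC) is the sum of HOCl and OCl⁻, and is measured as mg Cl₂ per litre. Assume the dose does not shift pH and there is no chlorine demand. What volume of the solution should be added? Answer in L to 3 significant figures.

Volume: 392 m³ = 392,000 L.
[OCl⁻]/[HOCl] = 10^(pH − pKa) = 10^(8.14 − 7.56) = 3.802; fraction as HOCl = 1/(1 + 3.802) = 0.2083.
Free chlorine required for 2.96 ppm HOCl: 2.96 / 0.2083 = 14.21 ppm.
FC to add: 14.21 − 0.2 = 14.01 mg/L as Cl₂.
Cl₂ equivalent: 14.01 mg/L × 392,000 L = 5493 g.
Product at 12.8% available Cl: 5493 / 0.128 = 42,920 g.
Volume: 42,920 g ÷ 1.11 g/mL = 38,660 mL.

38.7 L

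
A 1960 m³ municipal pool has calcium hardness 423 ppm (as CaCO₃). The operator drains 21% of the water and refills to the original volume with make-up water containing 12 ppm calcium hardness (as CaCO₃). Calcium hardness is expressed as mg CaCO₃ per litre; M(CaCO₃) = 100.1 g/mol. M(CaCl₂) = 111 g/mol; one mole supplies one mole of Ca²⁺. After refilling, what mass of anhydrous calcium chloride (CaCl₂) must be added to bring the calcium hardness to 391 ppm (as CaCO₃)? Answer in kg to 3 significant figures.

Volume: 1960 m³ = 1,960,000 L.
After draining 21% and refilling: 423 × 0.79 + 12 × 0.21 = 336.69 ppm.
Deficit to target: 391 − 336.69 = 54.31 mg/L.
As CaCO₃: 54.31 mg/L × 1,960,000 L = 106,400 g; ÷ 100.1 = 1063 mol Ca²⁺.
Mass: 1063 × 111 = 118,000 g.

118 kg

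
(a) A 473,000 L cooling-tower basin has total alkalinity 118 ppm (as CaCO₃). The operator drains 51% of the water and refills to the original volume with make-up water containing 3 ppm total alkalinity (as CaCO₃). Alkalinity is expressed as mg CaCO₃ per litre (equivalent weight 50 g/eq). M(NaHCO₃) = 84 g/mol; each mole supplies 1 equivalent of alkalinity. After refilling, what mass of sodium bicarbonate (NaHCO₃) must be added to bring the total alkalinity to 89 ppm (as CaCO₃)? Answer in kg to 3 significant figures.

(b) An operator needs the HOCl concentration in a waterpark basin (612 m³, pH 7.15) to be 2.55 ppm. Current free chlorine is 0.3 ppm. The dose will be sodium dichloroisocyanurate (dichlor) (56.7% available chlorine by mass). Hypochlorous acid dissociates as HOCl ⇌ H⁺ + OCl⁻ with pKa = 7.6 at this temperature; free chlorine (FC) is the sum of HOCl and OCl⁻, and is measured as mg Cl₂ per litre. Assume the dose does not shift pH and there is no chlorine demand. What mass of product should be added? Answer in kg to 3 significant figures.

(a) After draining 51% and refilling: 118 × 0.49 + 3 × 0.51 = 59.35 ppm.
(a) Deficit to target: 89 − 59.35 = 29.65 mg/L.
(a) As CaCO₃: 29.65 mg/L × 473,000 L = 14,020 g; ÷ 50 g/eq ÷ 1 = 280.5 mol NaHCO₃.
(a) Mass: 280.5 × 84 = 23,560 g.

(b) Volume: 612 m³ = 612,000 L.
(b) [OCl⁻]/[HOCl] = 10^(pH − pKa) = 10^(7.15 − 7.6) = 0.3548; fraction as HOCl = 1/(1 + 0.3548) = 0.7381.
(b) Free chlorine required for 2.55 ppm HOCl: 2.55 / 0.7381 = 3.455 ppm.
(b) FC to add: 3.455 − 0.3 = 3.155 mg/L as Cl₂.
(b) Cl₂ equivalent: 3.155 mg/L × 612,000 L = 1931 g.
(b) Product at 56.7% available Cl: 1931 / 0.567 = 3405 g.

(a) 23.6 kg; (b) 3.41 kg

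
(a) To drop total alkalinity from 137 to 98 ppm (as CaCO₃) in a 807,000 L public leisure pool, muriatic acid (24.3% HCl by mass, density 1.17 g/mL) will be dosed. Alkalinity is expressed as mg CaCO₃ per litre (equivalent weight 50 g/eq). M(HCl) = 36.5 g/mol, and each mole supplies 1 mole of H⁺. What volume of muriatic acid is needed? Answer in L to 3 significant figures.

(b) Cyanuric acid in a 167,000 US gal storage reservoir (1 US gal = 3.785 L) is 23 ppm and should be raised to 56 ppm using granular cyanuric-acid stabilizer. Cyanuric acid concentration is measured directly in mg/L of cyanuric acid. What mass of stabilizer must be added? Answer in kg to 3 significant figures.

(a) 80.8 L; (b) 20.9 kg

(a) Alkalinity to neutralize: (137 − 98) = 39 mg/L as CaCO₃ × 807,000 L = 31,470 g as CaCO₃.
(a) Equivalents of H⁺ required: 31,470 ÷ 50 g/eq = 629.5 eq = 629.5 mol HCl.
(a) Mass of HCl: 629.5 × 36.5 = 22,980 g.
(a) Mass of 24.3% solution: 22,980 / 0.243 = 94,550 g.
(a) Volume: 94,550 g ÷ 1.17 g/mL = 80,810 mL.

(b) Volume: 167,000 US gal × 3.785 L/gal = 632,095 L.
(b) CYA to add: (56 − 23) = 33 mg/L × 632,095 L = 20,860 g cyanuric acid.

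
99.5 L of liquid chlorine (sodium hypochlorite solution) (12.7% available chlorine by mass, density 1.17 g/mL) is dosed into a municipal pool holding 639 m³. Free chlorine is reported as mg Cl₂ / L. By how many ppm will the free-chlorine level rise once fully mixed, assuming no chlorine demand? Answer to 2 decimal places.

23.14 ppm

Volume: 639 m³ = 639,000 L.
Mass of solution: 99.5 L × 1000 mL/L × 1.17 g/mL = 116,400 g.
Available chlorine delivered: 116,400 g × 0.127 = 14,780 g as Cl₂.
Concentration rise: 14,780 g / 639,000 L = 23.14 mg/L = 23.14 ppm.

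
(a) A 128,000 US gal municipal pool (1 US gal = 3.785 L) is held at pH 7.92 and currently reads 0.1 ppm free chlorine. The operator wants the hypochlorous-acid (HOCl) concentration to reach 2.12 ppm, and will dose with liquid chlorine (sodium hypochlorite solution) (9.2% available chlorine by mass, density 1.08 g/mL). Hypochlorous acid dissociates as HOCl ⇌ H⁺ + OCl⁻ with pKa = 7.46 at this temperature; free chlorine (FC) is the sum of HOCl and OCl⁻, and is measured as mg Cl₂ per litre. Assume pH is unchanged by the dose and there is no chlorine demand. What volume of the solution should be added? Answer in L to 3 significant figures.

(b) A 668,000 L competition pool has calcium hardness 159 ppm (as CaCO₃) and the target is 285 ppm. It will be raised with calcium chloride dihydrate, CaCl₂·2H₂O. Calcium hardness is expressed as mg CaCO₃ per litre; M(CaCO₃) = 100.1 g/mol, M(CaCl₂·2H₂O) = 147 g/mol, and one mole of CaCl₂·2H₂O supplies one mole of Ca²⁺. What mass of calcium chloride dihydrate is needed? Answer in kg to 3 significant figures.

(a) 39.7 L; (b) 124 kg

(a) Volume: 128,000 US gal × 3.785 L/gal = 484,480 L.
(a) [OCl⁻]/[HOCl] = 10^(pH − pKa) = 10^(7.92 − 7.46) = 2.884; fraction as HOCl = 1/(1 + 2.884) = 0.2575.
(a) Free chlorine required for 2.12 ppm HOCl: 2.12 / 0.2575 = 8.234 ppm.
(a) FC to add: 8.234 − 0.1 = 8.134 mg/L as Cl₂.
(a) Cl₂ equivalent: 8.134 mg/L × 484,480 L = 3941 g.
(a) Product at 9.2% available Cl: 3941 / 0.092 = 42,840 g.
(a) Volume: 42,840 g ÷ 1.08 g/mL = 39,660 mL.

(b) Hardness to add: (285 − 159) = 126 mg/L as CaCO₃ × 668,000 L = 84,170 g as CaCO₃.
(b) Moles of Ca²⁺ (1 mol Ca²⁺ ≡ 1 mol CaCO₃): 84,170 / 100.1 g/mol = 840.8 mol.
(b) Mass of CaCl₂·2H₂O: 840.8 × 147 = 123,600 g.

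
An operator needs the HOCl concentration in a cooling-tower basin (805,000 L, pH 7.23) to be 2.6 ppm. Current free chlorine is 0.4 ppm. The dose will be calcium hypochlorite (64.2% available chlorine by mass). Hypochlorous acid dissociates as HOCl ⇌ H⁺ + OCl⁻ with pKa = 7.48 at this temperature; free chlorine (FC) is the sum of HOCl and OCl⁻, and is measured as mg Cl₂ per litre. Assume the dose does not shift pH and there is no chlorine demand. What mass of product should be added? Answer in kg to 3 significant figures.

4.59 kg

[OCl⁻]/[HOCl] = 10^(pH − pKa) = 10^(7.23 − 7.48) = 0.5623; fraction as HOCl = 1/(1 + 0.5623) = 0.6401.
Free chlorine required for 2.6 ppm HOCl: 2.6 / 0.6401 = 4.062 ppm.
FC to add: 4.062 − 0.4 = 3.662 mg/L as Cl₂.
Cl₂ equivalent: 3.662 mg/L × 805,000 L = 2948 g.
Product at 64.2% available Cl: 2948 / 0.642 = 4592 g.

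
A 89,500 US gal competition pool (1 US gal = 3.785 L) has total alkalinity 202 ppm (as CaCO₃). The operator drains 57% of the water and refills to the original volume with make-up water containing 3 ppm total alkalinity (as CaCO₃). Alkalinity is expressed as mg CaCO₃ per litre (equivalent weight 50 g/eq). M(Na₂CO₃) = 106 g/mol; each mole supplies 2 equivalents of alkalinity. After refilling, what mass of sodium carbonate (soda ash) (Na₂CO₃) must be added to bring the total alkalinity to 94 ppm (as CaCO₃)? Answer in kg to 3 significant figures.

Volume: 89,500 US gal × 3.785 L/gal = 338,758 L.
After draining 57% and refilling: 202 × 0.43 + 3 × 0.57 = 88.57 ppm.
Deficit to target: 94 − 88.57 = 5.43 mg/L.
As CaCO₃: 5.43 mg/L × 338,758 L = 1839 g; ÷ 50 g/eq ÷ 2 = 18.39 mol Na₂CO₃.
Mass: 18.39 × 106 = 1950 g.

1.95 kg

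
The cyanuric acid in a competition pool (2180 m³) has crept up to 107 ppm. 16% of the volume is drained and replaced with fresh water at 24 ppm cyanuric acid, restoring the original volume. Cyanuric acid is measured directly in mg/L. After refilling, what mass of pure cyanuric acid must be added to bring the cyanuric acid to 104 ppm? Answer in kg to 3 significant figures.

22.4 kg

Volume: 2180 m³ = 2,180,000 L.
After draining 16% and refilling: 107 × 0.84 + 24 × 0.16 = 93.72 ppm.
Deficit to target: 104 − 93.72 = 10.28 mg/L.
Mass: 10.28 mg/L × 2,180,000 L = 22,410 g cyanuric acid.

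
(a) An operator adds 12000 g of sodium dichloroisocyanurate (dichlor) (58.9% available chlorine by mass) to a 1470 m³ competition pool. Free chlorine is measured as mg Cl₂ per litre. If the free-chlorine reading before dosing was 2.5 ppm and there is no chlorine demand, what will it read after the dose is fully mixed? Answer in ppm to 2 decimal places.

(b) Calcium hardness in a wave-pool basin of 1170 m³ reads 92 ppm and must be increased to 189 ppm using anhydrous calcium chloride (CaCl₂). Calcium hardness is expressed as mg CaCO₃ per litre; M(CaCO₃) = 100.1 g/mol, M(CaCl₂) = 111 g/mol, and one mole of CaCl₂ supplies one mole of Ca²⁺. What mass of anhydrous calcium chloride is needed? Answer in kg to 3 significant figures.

(a) 7.31 ppm; (b) 126 kg

(a) Volume: 1470 m³ = 1,470,000 L.
(a) Available chlorine delivered: 12,000 g × 0.589 = 7068 g as Cl₂.
(a) Concentration rise: 7068 g / 1,470,000 L = 4.808 mg/L = 4.81 ppm.
(a) Final FC: 2.5 + 4.81 = 7.31 ppm.

(b) Volume: 1170 m³ = 1,170,000 L.
(b) Hardness to add: (189 − 92) = 97 mg/L as CaCO₃ × 1,170,000 L = 113,500 g as CaCO₃.
(b) Moles of Ca²⁺ (1 mol Ca²⁺ ≡ 1 mol CaCO₃): 113,500 / 100.1 g/mol = 1134 mol.
(b) Mass of CaCl₂: 1134 × 111 = 125,800 g.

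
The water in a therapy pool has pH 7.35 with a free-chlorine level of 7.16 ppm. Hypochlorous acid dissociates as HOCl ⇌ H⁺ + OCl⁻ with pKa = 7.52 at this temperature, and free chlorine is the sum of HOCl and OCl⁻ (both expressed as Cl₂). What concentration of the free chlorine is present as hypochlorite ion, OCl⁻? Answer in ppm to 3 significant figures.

[OCl⁻]/[HOCl] = 10^(pH − pKa) = 10^(7.35 − 7.52) = 10^-0.17 = 0.6761.
Fraction as HOCl = 1 / (1 + 0.6761) = 0.5966.
OCl⁻ = (1 − 0.5966) × 7.16 ppm = 2.888 ppm.

2.89 ppm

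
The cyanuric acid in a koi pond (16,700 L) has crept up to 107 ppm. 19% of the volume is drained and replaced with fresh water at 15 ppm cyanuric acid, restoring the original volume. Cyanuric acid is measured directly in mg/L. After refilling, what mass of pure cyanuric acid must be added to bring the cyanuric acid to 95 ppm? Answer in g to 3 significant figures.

91.5 g

After draining 19% and refilling: 107 × 0.81 + 15 × 0.19 = 89.52 ppm.
Deficit to target: 95 − 89.52 = 5.48 mg/L.
Mass: 5.48 mg/L × 16,700 L = 91.52 g cyanuric acid.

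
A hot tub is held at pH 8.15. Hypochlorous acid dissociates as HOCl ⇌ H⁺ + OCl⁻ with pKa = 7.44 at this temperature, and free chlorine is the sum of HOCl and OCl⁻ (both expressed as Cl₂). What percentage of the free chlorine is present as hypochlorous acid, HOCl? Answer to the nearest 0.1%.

16.3%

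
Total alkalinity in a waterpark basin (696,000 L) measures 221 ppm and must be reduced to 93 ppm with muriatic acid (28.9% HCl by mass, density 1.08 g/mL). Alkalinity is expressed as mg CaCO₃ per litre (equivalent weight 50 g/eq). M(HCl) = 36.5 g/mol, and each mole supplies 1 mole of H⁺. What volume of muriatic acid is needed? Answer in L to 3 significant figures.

Alkalinity to neutralize: (221 − 93) = 128 mg/L as CaCO₃ × 696,000 L = 89,090 g as CaCO₃.
Equivalents of H⁺ required: 89,090 ÷ 50 g/eq = 1782 eq = 1782 mol HCl.
Mass of HCl: 1782 × 36.5 = 65,030 g.
Mass of 28.9% solution: 65,030 / 0.289 = 225,000 g.
Volume: 225,000 g ÷ 1.08 g/mL = 208,400 mL.

208 L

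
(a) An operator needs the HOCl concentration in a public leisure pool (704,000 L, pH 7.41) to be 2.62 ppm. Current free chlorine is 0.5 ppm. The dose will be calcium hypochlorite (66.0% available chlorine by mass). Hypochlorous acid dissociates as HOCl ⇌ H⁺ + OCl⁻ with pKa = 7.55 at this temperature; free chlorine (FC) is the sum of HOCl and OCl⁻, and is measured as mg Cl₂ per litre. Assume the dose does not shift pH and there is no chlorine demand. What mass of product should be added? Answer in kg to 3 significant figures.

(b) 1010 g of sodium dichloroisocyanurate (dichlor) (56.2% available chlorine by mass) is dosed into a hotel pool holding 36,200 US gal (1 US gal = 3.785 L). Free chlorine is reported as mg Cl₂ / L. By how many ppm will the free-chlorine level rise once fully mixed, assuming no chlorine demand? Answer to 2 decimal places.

(a) 4.29 kg; (b) 4.14 ppm

(a) [OCl⁻]/[HOCl] = 10^(pH − pKa) = 10^(7.41 − 7.55) = 0.7244; fraction as HOCl = 1/(1 + 0.7244) = 0.5799.
(a) Free chlorine required for 2.62 ppm HOCl: 2.62 / 0.5799 = 4.518 ppm.
(a) FC to add: 4.518 − 0.5 = 4.018 mg/L as Cl₂.
(a) Cl₂ equivalent: 4.018 mg/L × 704,000 L = 2829 g.
(a) Product at 66.0% available Cl: 2829 / 0.66 = 4286 g.

(b) Volume: 36,200 US gal × 3.785 L/gal = 137,017 L.
(b) Available chlorine delivered: 1010 g × 0.562 = 567.6 g as Cl₂.
(b) Concentration rise: 567.6 g / 137,017 L = 4.143 mg/L = 4.14 ppm.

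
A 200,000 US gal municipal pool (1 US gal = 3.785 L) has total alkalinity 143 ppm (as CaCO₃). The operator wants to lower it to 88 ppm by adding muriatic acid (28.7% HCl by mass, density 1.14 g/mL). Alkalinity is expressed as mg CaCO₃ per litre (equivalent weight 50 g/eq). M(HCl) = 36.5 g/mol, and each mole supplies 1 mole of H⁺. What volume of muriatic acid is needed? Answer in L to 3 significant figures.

92.9 L

Volume: 200,000 US gal × 3.785 L/gal = 757,000 L.
Alkalinity to neutralize: (143 − 88) = 55 mg/L as CaCO₃ × 757,000 L = 41,640 g as CaCO₃.
Equivalents of H⁺ required: 41,640 ÷ 50 g/eq = 832.7 eq = 832.7 mol HCl.
Mass of HCl: 832.7 × 36.5 = 30,390 g.
Mass of 28.7% solution: 30,390 / 0.287 = 105,900 g.
Volume: 105,900 g ÷ 1.14 g/mL = 92,900 mL.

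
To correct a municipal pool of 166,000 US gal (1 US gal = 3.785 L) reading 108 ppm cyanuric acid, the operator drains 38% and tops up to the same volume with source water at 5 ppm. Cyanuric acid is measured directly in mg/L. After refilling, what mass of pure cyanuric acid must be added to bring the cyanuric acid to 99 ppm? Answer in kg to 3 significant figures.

Volume: 166,000 US gal × 3.785 L/gal = 628,310 L.
After draining 38% and refilling: 108 × 0.62 + 5 × 0.38 = 68.86 ppm.
Deficit to target: 99 − 68.86 = 30.14 mg/L.
Mass: 30.14 mg/L × 628,310 L = 18,940 g cyanuric acid.

18.9 kg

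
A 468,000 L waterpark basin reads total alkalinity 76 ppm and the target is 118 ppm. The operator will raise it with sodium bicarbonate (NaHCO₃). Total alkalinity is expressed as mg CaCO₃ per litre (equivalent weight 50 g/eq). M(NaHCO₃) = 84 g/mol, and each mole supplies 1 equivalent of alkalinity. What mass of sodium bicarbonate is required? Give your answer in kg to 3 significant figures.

33.0 kg

Alkalinity to add: (118 − 76) = 42 mg/L as CaCO₃ × 468,000 L = 19,660 g as CaCO₃.
Equivalents: 19,660 g ÷ 50 g/eq = 393.1 eq.
NaHCO₃ supplies 1 eq per mole → 393.1 mol.
Mass: 393.1 mol × 84 g/mol = 33,020 g.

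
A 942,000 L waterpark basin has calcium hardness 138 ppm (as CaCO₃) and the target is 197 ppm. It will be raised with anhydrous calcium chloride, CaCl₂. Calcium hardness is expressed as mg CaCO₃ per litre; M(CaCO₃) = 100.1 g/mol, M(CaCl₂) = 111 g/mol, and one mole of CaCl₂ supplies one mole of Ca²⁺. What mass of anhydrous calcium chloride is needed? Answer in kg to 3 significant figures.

61.6 kg

Hardness to add: (197 − 138) = 59 mg/L as CaCO₃ × 942,000 L = 55,580 g as CaCO₃.
Moles of Ca²⁺ (1 mol Ca²⁺ ≡ 1 mol CaCO₃): 55,580 / 100.1 g/mol = 555.2 mol.
Mass of CaCl₂: 555.2 × 111 = 61,630 g.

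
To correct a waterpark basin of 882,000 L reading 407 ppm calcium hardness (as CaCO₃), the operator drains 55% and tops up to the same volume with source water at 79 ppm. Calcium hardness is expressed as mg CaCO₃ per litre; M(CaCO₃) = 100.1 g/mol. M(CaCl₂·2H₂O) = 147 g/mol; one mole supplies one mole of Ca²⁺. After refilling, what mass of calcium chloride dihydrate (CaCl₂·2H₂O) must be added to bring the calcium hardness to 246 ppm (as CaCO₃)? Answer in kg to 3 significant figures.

After draining 55% and refilling: 407 × 0.45 + 79 × 0.55 = 226.6 ppm.
Deficit to target: 246 − 226.6 = 19.4 mg/L.
As CaCO₃: 19.4 mg/L × 882,000 L = 17,110 g; ÷ 100.1 = 170.9 mol Ca²⁺.
Mass: 170.9 × 147 = 25,130 g.

25.1 kg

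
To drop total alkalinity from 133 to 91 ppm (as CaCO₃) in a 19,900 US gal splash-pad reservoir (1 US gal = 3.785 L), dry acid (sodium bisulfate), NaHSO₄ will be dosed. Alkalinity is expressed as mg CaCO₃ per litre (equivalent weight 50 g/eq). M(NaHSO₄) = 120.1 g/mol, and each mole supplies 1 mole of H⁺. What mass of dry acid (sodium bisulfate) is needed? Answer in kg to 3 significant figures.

7.60 kg

Volume: 19,900 US gal × 3.785 L/gal = 75,322 L.
Alkalinity to neutralize: (133 − 91) = 42 mg/L as CaCO₃ × 75,322 L = 3164 g as CaCO₃.
Equivalents of H⁺ required: 3164 ÷ 50 g/eq = 63.27 eq = 63.27 mol NaHSO₄.
Mass of NaHSO₄: 63.27 × 120.1 = 7599 g.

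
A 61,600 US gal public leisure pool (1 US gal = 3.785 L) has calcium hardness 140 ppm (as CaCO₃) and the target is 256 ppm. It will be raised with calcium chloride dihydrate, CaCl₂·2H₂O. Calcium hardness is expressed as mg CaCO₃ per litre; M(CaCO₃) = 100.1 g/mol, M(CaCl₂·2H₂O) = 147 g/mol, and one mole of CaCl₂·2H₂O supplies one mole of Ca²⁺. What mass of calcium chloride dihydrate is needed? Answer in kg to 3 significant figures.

Volume: 61,600 US gal × 3.785 L/gal = 233,156 L.
Hardness to add: (256 − 140) = 116 mg/L as CaCO₃ × 233,156 L = 27,050 g as CaCO₃.
Moles of Ca²⁺ (1 mol Ca²⁺ ≡ 1 mol CaCO₃): 27,050 / 100.1 g/mol = 270.2 mol.
Mass of CaCl₂·2H₂O: 270.2 × 147 = 39,720 g.

39.7 kg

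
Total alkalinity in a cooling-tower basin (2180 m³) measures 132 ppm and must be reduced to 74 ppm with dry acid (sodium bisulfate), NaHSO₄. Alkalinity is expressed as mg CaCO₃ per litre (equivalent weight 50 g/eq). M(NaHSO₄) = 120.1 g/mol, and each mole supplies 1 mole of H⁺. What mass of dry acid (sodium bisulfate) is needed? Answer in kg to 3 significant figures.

Volume: 2180 m³ = 2,180,000 L.
Alkalinity to neutralize: (132 − 74) = 58 mg/L as CaCO₃ × 2,180,000 L = 126,400 g as CaCO₃.
Equivalents of H⁺ required: 126,400 ÷ 50 g/eq = 2529 eq = 2529 mol NaHSO₄.
Mass of NaHSO₄: 2529 × 120.1 = 303,700 g.

304 kg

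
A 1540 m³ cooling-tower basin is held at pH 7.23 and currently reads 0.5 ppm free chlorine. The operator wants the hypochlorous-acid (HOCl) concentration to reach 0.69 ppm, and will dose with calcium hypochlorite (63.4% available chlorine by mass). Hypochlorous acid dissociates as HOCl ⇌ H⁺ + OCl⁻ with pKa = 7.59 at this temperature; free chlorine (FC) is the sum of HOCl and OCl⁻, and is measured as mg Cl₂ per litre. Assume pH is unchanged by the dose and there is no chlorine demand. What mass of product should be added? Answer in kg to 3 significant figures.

Volume: 1540 m³ = 1,540,000 L.
[OCl⁻]/[HOCl] = 10^(pH − pKa) = 10^(7.23 − 7.59) = 0.4365; fraction as HOCl = 1/(1 + 0.4365) = 0.6961.
Free chlorine required for 0.69 ppm HOCl: 0.69 / 0.6961 = 0.9912 ppm.
FC to add: 0.9912 − 0.5 = 0.4912 mg/L as Cl₂.
Cl₂ equivalent: 0.4912 mg/L × 1,540,000 L = 756.4 g.
Product at 63.4% available Cl: 756.4 / 0.634 = 1193 g.

1.19 kg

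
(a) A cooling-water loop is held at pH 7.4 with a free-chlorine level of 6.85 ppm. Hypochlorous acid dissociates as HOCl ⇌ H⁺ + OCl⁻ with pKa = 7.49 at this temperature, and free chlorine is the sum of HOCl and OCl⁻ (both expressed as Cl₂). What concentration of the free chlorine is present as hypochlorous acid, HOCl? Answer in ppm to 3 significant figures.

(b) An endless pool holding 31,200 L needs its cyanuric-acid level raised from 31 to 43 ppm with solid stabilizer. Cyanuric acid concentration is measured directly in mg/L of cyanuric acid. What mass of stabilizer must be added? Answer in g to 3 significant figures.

(a) 3.78 ppm; (b) 374 g

(a) [OCl⁻]/[HOCl] = 10^(pH − pKa) = 10^(7.4 − 7.49) = 10^-0.09 = 0.8128.
(a) Fraction as HOCl = 1 / (1 + 0.8128) = 0.5516.
(a) HOCl = 0.5516 × 6.85 ppm = 3.779 ppm.

(b) CYA to add: (43 − 31) = 12 mg/L × 31,200 L = 374.4 g cyanuric acid.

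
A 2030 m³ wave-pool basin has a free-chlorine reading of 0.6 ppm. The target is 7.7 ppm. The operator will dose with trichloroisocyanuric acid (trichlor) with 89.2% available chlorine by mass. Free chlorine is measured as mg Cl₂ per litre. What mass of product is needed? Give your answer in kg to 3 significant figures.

16.2 kg

Volume: 2030 m³ = 2,030,000 L.
Chlorine deficit: 7.7 − 0.6 = 7.1 ppm = 7.1 mg/L as Cl₂.
Cl₂ equivalent needed: 7.1 mg/L × 2,030,000 L = 14,410,000 mg = 14,410 g.
Product at 89.2% available chlorine: 14,410 / 0.892 = 16,160 g.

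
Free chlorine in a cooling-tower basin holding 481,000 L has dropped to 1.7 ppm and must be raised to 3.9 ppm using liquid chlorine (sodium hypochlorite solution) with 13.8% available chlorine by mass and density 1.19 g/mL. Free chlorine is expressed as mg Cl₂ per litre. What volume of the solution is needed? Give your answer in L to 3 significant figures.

Chlorine deficit: 3.9 − 1.7 = 2.2 ppm = 2.2 mg/L as Cl₂.
Cl₂ equivalent needed: 2.2 mg/L × 481,000 L = 1,058,000 mg = 1058 g.
Product at 13.8% available chlorine: 1058 / 0.138 = 7668 g.
Volume at density 1.19 g/mL: 7668 g ÷ 1.19 g/mL = 6444 mL.

6.44 L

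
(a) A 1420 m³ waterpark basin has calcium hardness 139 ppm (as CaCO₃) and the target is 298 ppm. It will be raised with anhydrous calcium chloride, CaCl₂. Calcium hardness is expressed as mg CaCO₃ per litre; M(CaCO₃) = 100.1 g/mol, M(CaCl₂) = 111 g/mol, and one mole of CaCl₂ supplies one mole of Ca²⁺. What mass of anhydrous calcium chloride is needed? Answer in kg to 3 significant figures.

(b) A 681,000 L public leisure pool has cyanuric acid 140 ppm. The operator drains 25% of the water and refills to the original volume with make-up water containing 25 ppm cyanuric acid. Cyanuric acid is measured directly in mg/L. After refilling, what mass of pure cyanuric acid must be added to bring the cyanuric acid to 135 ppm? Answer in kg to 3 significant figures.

(a) 250 kg; (b) 16.2 kg

(a) Volume: 1420 m³ = 1,420,000 L.
(a) Hardness to add: (298 − 139) = 159 mg/L as CaCO₃ × 1,420,000 L = 225,800 g as CaCO₃.
(a) Moles of Ca²⁺ (1 mol Ca²⁺ ≡ 1 mol CaCO₃): 225,800 / 100.1 g/mol = 2256 mol.
(a) Mass of CaCl₂: 2256 × 111 = 250,400 g.

(b) After draining 25% and refilling: 140 × 0.75 + 25 × 0.25 = 111.25 ppm.
(b) Deficit to target: 135 − 111.25 = 23.75 mg/L.
(b) Mass: 23.75 mg/L × 681,000 L = 16,170 g cyanuric acid.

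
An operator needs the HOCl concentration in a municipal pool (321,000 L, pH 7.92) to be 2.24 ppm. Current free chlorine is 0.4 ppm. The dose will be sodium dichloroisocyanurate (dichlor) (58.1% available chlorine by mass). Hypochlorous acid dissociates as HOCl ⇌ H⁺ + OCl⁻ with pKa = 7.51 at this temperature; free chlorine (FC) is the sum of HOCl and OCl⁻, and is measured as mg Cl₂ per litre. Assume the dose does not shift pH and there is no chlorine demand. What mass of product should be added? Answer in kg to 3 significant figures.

4.20 kg

[OCl⁻]/[HOCl] = 10^(pH − pKa) = 10^(7.92 − 7.51) = 2.57; fraction as HOCl = 1/(1 + 2.57) = 0.2801.
Free chlorine required for 2.24 ppm HOCl: 2.24 / 0.2801 = 7.998 ppm.
FC to add: 7.998 − 0.4 = 7.598 mg/L as Cl₂.
Cl₂ equivalent: 7.598 mg/L × 321,000 L = 2439 g.
Product at 58.1% available Cl: 2439 / 0.581 = 4198 g.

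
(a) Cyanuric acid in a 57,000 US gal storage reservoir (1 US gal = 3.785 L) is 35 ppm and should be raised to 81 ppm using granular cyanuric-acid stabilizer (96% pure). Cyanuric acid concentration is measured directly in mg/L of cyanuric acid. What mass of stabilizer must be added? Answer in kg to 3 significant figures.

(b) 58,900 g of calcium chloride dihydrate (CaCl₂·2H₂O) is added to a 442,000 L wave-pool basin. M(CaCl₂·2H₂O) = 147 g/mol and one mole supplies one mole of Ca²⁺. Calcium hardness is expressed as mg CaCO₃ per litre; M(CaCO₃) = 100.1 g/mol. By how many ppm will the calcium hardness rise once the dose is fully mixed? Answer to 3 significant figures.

(a) 10.3 kg; (b) 90.7 ppm

(a) Volume: 57,000 US gal × 3.785 L/gal = 215,745 L.
(a) CYA to add: (81 − 35) = 46 mg/L × 215,745 L = 9924 g cyanuric acid.
(a) At 96% purity: 9924 / 0.96 = 10,340 g product.

(b) Moles of Ca²⁺: 58,900 g ÷ 147 g/mol = 400.7 mol.
(b) As CaCO₃: 400.7 mol × 100.1 g/mol = 40,110 g.
(b) Rise: 40,110 g / 442,000 L × 1000 = 90.74 mg/L.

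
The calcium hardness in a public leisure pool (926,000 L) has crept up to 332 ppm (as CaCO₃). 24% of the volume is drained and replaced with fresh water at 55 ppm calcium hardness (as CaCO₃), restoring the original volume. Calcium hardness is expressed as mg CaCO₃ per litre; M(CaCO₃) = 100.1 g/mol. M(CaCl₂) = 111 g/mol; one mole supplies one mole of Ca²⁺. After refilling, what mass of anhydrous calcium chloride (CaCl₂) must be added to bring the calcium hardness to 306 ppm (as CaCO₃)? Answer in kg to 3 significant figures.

41.6 kg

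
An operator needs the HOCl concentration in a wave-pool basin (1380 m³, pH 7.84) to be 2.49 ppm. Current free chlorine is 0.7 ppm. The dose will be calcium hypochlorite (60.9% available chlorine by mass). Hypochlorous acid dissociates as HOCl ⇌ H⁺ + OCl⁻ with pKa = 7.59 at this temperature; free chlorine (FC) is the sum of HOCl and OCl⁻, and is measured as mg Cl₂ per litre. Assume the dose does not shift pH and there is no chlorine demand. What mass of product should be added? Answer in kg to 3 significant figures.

Volume: 1380 m³ = 1,380,000 L.
[OCl⁻]/[HOCl] = 10^(pH − pKa) = 10^(7.84 − 7.59) = 1.778; fraction as HOCl = 1/(1 + 1.778) = 0.3599.
Free chlorine required for 2.49 ppm HOCl: 2.49 / 0.3599 = 6.918 ppm.
FC to add: 6.918 − 0.7 = 6.218 mg/L as Cl₂.
Cl₂ equivalent: 6.218 mg/L × 1,380,000 L = 8581 g.
Product at 60.9% available Cl: 8581 / 0.609 = 14,090 g.

14.1 kg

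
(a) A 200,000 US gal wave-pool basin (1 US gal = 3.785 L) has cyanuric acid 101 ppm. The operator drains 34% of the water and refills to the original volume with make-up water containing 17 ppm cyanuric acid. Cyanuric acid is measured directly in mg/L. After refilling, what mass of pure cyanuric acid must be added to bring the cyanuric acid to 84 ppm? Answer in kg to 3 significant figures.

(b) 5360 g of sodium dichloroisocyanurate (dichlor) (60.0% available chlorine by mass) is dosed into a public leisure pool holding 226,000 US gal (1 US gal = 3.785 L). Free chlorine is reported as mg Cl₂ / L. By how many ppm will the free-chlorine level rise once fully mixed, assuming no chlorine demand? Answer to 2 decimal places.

(a) 8.75 kg; (b) 3.76 ppm

(a) Volume: 200,000 US gal × 3.785 L/gal = 757,000 L.
(a) After draining 34% and refilling: 101 × 0.66 + 17 × 0.34 = 72.44 ppm.
(a) Deficit to target: 84 − 72.44 = 11.56 mg/L.
(a) Mass: 11.56 mg/L × 757,000 L = 8751 g cyanuric acid.

(b) Volume: 226,000 US gal × 3.785 L/gal = 855,410 L.
(b) Available chlorine delivered: 5360 g × 0.6 = 3216 g as Cl₂.
(b) Concentration rise: 3216 g / 855,410 L = 3.76 mg/L = 3.76 ppm.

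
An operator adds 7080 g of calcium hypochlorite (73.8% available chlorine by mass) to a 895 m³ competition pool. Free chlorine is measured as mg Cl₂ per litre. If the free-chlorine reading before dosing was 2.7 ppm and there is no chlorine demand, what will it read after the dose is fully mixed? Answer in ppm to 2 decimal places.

8.54 ppm

Volume: 895 m³ = 895,000 L.
Available chlorine delivered: 7080 g × 0.738 = 5225 g as Cl₂.
Concentration rise: 5225 g / 895,000 L = 5.838 mg/L = 5.84 ppm.
Final FC: 2.7 + 5.84 = 8.54 ppm.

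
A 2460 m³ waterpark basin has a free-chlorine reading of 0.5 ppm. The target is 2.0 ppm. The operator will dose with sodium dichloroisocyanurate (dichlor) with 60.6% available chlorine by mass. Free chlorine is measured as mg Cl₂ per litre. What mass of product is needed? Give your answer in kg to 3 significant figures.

6.09 kg

Volume: 2460 m³ = 2,460,000 L.
Chlorine deficit: 2.0 − 0.5 = 1.5 ppm = 1.5 mg/L as Cl₂.
Cl₂ equivalent needed: 1.5 mg/L × 2,460,000 L = 3,690,000 mg = 3690 g.
Product at 60.6% available chlorine: 3690 / 0.606 = 6089 g.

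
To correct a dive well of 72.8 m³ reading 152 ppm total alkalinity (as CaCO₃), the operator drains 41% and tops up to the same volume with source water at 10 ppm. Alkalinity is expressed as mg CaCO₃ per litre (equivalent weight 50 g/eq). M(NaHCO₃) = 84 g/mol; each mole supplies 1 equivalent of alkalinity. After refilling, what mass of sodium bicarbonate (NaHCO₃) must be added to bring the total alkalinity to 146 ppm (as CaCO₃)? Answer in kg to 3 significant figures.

Volume: 72.8 m³ = 72,800 L.
After draining 41% and refilling: 152 × 0.59 + 10 × 0.41 = 93.78 ppm.
Deficit to target: 146 − 93.78 = 52.22 mg/L.
As CaCO₃: 52.22 mg/L × 72,800 L = 3802 g; ÷ 50 g/eq ÷ 1 = 76.03 mol NaHCO₃.
Mass: 76.03 × 84 = 6387 g.

6.39 kg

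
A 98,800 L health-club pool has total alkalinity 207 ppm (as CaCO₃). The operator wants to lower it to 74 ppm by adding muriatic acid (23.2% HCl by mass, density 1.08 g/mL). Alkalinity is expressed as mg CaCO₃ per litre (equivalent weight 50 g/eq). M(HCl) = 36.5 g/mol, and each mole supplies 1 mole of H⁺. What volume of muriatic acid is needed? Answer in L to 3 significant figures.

Alkalinity to neutralize: (207 − 74) = 133 mg/L as CaCO₃ × 98,800 L = 13,140 g as CaCO₃.
Equivalents of H⁺ required: 13,140 ÷ 50 g/eq = 262.8 eq = 262.8 mol HCl.
Mass of HCl: 262.8 × 36.5 = 9592 g.
Mass of 23.2% solution: 9592 / 0.232 = 41,350 g.
Volume: 41,350 g ÷ 1.08 g/mL = 38,280 mL.

38.3 L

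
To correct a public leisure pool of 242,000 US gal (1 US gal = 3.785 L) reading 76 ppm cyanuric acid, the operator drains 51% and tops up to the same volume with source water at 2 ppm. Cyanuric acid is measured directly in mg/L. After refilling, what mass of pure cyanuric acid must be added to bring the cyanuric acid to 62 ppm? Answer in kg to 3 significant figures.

21.7 kg

Volume: 242,000 US gal × 3.785 L/gal = 915,970 L.
After draining 51% and refilling: 76 × 0.49 + 2 × 0.51 = 38.26 ppm.
Deficit to target: 62 − 38.26 = 23.74 mg/L.
Mass: 23.74 mg/L × 915,970 L = 21,750 g cyanuric acid.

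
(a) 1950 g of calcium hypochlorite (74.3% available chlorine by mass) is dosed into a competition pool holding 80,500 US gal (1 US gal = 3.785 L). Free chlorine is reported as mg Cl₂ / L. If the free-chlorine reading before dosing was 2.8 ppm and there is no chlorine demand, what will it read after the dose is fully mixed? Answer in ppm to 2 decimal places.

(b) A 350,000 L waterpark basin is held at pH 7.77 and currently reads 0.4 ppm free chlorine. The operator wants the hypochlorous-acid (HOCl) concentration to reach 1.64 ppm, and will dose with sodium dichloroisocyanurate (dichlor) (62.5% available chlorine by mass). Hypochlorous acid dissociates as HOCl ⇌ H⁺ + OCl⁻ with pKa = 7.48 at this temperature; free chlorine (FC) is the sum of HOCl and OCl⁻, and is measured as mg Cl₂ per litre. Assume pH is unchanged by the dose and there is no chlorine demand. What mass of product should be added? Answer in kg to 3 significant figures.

(a) Volume: 80,500 US gal × 3.785 L/gal = 304,692 L.
(a) Available chlorine delivered: 1950 g × 0.743 = 1449 g as Cl₂.
(a) Concentration rise: 1449 g / 304,692 L = 4.755 mg/L = 4.76 ppm.
(a) Final FC: 2.8 + 4.76 = 7.56 ppm.

(b) [OCl⁻]/[HOCl] = 10^(pH − pKa) = 10^(7.77 − 7.48) = 1.95; fraction as HOCl = 1/(1 + 1.95) = 0.339.
(b) Free chlorine required for 1.64 ppm HOCl: 1.64 / 0.339 = 4.838 ppm.
(b) FC to add: 4.838 − 0.4 = 4.438 mg/L as Cl₂.
(b) Cl₂ equivalent: 4.438 mg/L × 350,000 L = 1553 g.
(b) Product at 62.5% available Cl: 1553 / 0.625 = 2485 g.

(a) 7.56 ppm; (b) 2.49 kg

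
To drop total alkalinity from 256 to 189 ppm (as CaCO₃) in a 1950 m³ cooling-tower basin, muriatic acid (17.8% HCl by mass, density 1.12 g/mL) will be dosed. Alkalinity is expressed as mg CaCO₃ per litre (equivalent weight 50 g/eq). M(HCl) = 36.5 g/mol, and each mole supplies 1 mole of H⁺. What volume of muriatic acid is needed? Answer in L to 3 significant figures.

Volume: 1950 m³ = 1,950,000 L.
Alkalinity to neutralize: (256 − 189) = 67 mg/L as CaCO₃ × 1,950,000 L = 130,600 g as CaCO₃.
Equivalents of H⁺ required: 130,600 ÷ 50 g/eq = 2613 eq = 2613 mol HCl.
Mass of HCl: 2613 × 36.5 = 95,370 g.
Mass of 17.8% solution: 95,370 / 0.178 = 535,800 g.
Volume: 535,800 g ÷ 1.12 g/mL = 478,400 mL.

478 L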